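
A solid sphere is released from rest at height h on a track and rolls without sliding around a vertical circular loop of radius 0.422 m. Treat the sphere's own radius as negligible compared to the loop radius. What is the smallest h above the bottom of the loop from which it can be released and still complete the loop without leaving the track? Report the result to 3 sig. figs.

h_min ≈ 1.14 m

With I = (2/5)MR², the ratio k = I/(MR²) is 0.4.
At the top of the loop, the minimum-contact condition is Mg = Mv_top²/r, so v_top² = gr.
With ω = v/R, the kinetic energy at speed v is ½(1+k)Mv² = (7/10)Mv².
Energy conservation from release (height h) to the top (height 2r): Mgh = Mg(2r) + (7/10)M·gr.
Thus h_min = 2r + (1+k)r/2 = r(2 + 1.4/2) = 0.422 × 2.7 ≈ 1.14 m.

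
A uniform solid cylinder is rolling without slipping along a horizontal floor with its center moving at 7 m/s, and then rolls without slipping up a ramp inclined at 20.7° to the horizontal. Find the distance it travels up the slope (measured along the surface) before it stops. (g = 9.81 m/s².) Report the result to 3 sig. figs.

d ≈ 10.6 m

The moment of inertia is (1/2)MR², giving k ≡ I/(MR²) = 0.5.
Since it rolls without slipping, ω = v/R and KE = ½Mv² + ½Iω² = ½(1+k)Mv² = (3/4)Mv².
Setting this equal to Mgh gives the vertical rise h = (1+k)v₀²/(2g) = 1.5×7²/(2×9.81) = 3.746 m.
Along the incline, d = h/sinθ = 3.746/sin20.7° ≈ 10.6 m.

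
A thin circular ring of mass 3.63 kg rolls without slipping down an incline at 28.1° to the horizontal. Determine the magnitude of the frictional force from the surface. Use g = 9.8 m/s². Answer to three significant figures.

The moment of inertia is MR², giving k ≡ I/(MR²) = 1.
Translational: Mg sinθ − f = Ma. Rotational about the CM: fR = Iα = kMRa, so f = kMa.
Combining, a = g sinθ/(1+k) and f = kMa = kMg sinθ/(1+k).
f = 1 × 3.63 × 9.8 × sin28.1° / 2 ≈ 8.38 N.

f ≈ 8.38 N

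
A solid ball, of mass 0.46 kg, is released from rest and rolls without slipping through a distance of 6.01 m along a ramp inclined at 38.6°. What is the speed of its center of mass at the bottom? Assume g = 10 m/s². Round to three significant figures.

The moment of inertia is (2/5)MR², giving k ≡ I/(MR²) = 0.4.
The rolling condition ω = v/R makes the rotational term ½I(v/R)² = ½kMv², so KE_total = ½(1+k)Mv² = (7/10)Mv².
The vertical drop is h = L sinθ = 6.01 × sin38.6° = 3.75 m.
Energy conservation: Mgh = (7/10)Mv², so v = √(2gh/(1+k)) = √(2 × 10 × 3.75 / 1.4) ≈ 7.32 m/s.

v ≈ 7.32 m/s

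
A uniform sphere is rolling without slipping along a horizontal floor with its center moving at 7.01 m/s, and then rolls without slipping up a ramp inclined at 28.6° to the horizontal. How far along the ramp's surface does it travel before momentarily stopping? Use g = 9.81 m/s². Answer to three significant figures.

The moment of inertia is (2/5)MR², giving k ≡ I/(MR²) = 0.4.
Rolling without slipping gives ω = v/R, so the total kinetic energy is ½Mv² + ½Iω² = ½(1+k)Mv² = (7/10)Mv².
Setting this equal to Mgh gives the vertical rise h = (1+k)v₀²/(2g) = 1.4×7.01²/(2×9.81) = 3.506 m.
The distance along the slope is d = h/sinθ = 3.506/sin28.6° ≈ 7.33 m.

d ≈ 7.33 m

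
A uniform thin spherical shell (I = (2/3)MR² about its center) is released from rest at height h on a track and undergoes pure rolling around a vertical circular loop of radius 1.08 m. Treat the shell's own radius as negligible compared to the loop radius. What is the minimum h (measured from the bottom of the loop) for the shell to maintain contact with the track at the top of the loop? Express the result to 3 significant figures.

h_min ≈ 3.06 m

With I = (2/3)MR², the ratio k = I/(MR²) is 2/3.
At the top, contact is just lost when gravity alone supplies the centripetal force: Mg = Mv_top²/r, i.e. v_top² = gr.
With ω = v/R, the kinetic energy at speed v is ½(1+k)Mv² = (5/6)Mv².
Energy conservation from release (height h) to the top (height 2r): Mgh = Mg(2r) + (5/6)M·gr.
Thus h_min = 2r + (1+k)r/2 = r(2 + 1.667/2) = 1.08 × 2.833 ≈ 3.06 m.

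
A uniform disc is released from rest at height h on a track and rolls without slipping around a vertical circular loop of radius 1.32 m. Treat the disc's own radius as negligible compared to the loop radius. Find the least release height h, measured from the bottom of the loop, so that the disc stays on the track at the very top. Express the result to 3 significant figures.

With I = (1/2)MR², the ratio k = I/(MR²) is 0.5.
At the top of the loop, the minimum-contact condition is Mg = Mv_top²/r, so v_top² = gr.
With ω = v/R, the kinetic energy at speed v is ½(1+k)Mv² = (3/4)Mv².
Energy conservation from release (height h) to the top (height 2r): Mgh = Mg(2r) + (3/4)M·gr.
Thus h_min = 2r + (1+k)r/2 = r(2 + 1.5/2) = 1.32 × 2.75 ≈ 3.63 m.

h_min ≈ 3.63 m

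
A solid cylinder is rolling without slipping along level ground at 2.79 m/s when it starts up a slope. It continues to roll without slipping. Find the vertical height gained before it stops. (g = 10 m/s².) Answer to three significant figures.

Here I = (1/2)MR², so the shape factor k = I/(MR²) = 0.5.
The rolling condition ω = v/R makes the rotational term ½I(v/R)² = ½kMv², so KE_total = ½(1+k)Mv² = (3/4)Mv².
All of this converts to potential energy at the highest point: (3/4)Mv₀² = Mgh.
Thus h = (1+k)v₀²/(2g) = 1.5 × 2.79² / (2 × 10) ≈ 0.584 m.

h ≈ 0.584 m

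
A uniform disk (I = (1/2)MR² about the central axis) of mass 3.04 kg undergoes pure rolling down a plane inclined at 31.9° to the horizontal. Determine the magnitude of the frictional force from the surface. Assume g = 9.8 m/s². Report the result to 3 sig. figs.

With I = (1/2)MR², the ratio k = I/(MR²) is 0.5.
Translational: Mg sinθ − f = Ma. Rotational about the CM: fR = Iα = kMRa, so f = kMa.
Combining, a = g sinθ/(1+k) and f = kMa = kMg sinθ/(1+k).
f = 0.5 × 3.04 × 9.8 × sin31.9° / 1.5 ≈ 5.25 N.

f ≈ 5.25 N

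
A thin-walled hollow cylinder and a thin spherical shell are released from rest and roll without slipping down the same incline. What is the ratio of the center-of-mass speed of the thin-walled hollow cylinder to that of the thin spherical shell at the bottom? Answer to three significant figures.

Each satisfies Mgh = ½(1+k)Mv² with k = I/(MR²), so v ∝ 1/√(1+k).
For the thin-walled hollow cylinder k = 1; for the thin spherical shell k = 2/3.
v₁/v₂ = √((1+k₂)/(1+k₁)) = √(1.667/2) ≈ 0.913.

v_ratio ≈ 0.913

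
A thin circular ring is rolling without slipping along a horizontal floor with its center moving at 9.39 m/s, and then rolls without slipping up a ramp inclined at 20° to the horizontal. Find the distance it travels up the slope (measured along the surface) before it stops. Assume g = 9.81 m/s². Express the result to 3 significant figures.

With I = MR², the ratio k = I/(MR²) is 1.
Pure rolling means v = ωR; then KE = ½Mv² + ½I(v/R)² = ½(1+k)Mv² = Mv².
Setting this equal to Mgh gives the vertical rise h = (1+k)v₀²/(2g) = 2×9.39²/(2×9.81) = 8.988 m.
The distance along the slope is d = h/sinθ = 8.988/sin20° ≈ 26.3 m.

d ≈ 26.3 m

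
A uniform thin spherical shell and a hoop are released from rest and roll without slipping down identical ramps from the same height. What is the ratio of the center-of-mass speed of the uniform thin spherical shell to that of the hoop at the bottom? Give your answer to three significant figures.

v_ratio ≈ 1.10

Each satisfies Mgh = ½(1+k)Mv² with k = I/(MR²), so v ∝ 1/√(1+k).
For the uniform thin spherical shell k = 2/3; for the hoop k = 1.
v₁/v₂ = √((1+k₂)/(1+k₁)) = √(2/1.667) ≈ 1.10.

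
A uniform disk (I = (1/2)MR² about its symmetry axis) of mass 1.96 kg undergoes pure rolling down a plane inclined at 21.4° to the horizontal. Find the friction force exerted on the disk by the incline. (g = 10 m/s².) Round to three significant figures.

The moment of inertia is (1/2)MR², giving k ≡ I/(MR²) = 0.5.
Translational: Mg sinθ − f = Ma. Rotational about the CM: fR = Iα = kMRa, so f = kMa.
Combining, a = g sinθ/(1+k) and f = kMa = kMg sinθ/(1+k).
f = 0.5 × 1.96 × 10 × sin21.4° / 1.5 ≈ 2.38 N.

f ≈ 2.38 N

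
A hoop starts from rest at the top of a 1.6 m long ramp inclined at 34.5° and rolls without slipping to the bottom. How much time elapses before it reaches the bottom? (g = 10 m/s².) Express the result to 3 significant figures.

With I = MR², the ratio k = I/(MR²) is 1.
Newton's second law down the slope: Mg sinθ − f = Ma. The torque equation fR = Iα (with α = a/R) gives f = kMa.
Hence a = g sinθ/(1+k) = 10×sin34.5°/2 = 2.832 m/s².
Starting from rest, L = ½at², so t = √(2L/a) = √(2×1.6/2.832) ≈ 1.06 s.

t ≈ 1.06 s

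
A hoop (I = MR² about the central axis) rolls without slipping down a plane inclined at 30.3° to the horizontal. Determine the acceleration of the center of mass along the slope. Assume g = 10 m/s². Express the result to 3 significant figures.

For this body I = MR², i.e. k = I/(MR²) = 1.
Newton's second law down the slope: Mg sinθ − f = Ma. The torque equation fR = Iα (with α = a/R) gives f = kMa.
Eliminating f: Mg sinθ = (1+k)Ma, so a = g sinθ/(1+k) = 10 × sin30.3° / 2 ≈ 2.52 m/s².

a ≈ 2.52 m/s²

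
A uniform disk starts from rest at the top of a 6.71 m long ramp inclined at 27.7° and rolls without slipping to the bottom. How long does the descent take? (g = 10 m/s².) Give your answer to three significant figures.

For this body I = (1/2)MR², i.e. k = I/(MR²) = 0.5.
Along the incline Mg sinθ − f = Ma, and torque about the center fR = Iα = kMR²(a/R) gives f = kMa.
Hence a = g sinθ/(1+k) = 10×sin27.7°/1.5 = 3.099 m/s².
With constant a from rest, t = √(2L/a) = √(2·6.71/3.099) ≈ 2.08 s.

t ≈ 2.08 s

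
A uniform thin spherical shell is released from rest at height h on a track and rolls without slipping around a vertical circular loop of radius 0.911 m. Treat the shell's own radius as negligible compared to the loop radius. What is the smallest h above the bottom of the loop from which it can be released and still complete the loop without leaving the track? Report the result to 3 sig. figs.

With I = (2/3)MR², the ratio k = I/(MR²) is 2/3.
At the top, contact is just lost when gravity alone supplies the centripetal force: Mg = Mv_top²/r, i.e. v_top² = gr.
With ω = v/R, the kinetic energy at speed v is ½(1+k)Mv² = (5/6)Mv².
Energy conservation from release (height h) to the top (height 2r): Mgh = Mg(2r) + (5/6)M·gr.
Thus h_min = 2r + (1+k)r/2 = r(2 + 1.667/2) = 0.911 × 2.833 ≈ 2.58 m.

h_min ≈ 2.58 m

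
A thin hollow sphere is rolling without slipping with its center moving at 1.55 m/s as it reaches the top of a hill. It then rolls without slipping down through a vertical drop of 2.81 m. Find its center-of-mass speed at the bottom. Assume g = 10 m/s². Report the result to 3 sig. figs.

v ≈ 6.01 m/s

For this body I = (2/3)MR², i.e. k = I/(MR²) = 2/3.
The rolling condition ω = v/R makes the rotational term ½I(v/R)² = ½kMv², so KE_total = ½(1+k)Mv² = (5/6)Mv².
Energy conservation: (5/6)Mv₀² + Mgh = (5/6)Mv², so v² = v₀² + 2gh/(1+k).
v = √(1.55² + 2×10×2.81/1.667) = √36.12 ≈ 6.01 m/s.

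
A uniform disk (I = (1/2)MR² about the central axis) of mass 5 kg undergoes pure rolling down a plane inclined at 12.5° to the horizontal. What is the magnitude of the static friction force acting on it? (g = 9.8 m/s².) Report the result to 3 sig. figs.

f ≈ 3.54 N

With I = (1/2)MR², the ratio k = I/(MR²) is 0.5.
Newton's second law down the slope: Mg sinθ − f = Ma. The torque equation fR = Iα (with α = a/R) gives f = kMa.
Combining, a = g sinθ/(1+k) and f = kMa = kMg sinθ/(1+k).
f = 0.5 × 5 × 9.8 × sin12.5° / 1.5 ≈ 3.54 N.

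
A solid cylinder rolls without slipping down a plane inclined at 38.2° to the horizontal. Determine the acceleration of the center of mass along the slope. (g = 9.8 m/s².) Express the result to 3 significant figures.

a ≈ 4.04 m/s²

The moment of inertia is (1/2)MR², giving k ≡ I/(MR²) = 0.5.
Along the incline Mg sinθ − f = Ma, and torque about the center fR = Iα = kMR²(a/R) gives f = kMa.
Eliminating f: Mg sinθ = (1+k)Ma, so a = g sinθ/(1+k) = 9.8 × sin38.2° / 1.5 ≈ 4.04 m/s².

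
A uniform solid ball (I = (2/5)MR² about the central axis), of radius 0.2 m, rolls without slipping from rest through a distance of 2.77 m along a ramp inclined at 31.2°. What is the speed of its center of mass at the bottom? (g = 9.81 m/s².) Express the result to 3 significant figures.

Here I = (2/5)MR², so the shape factor k = I/(MR²) = 0.4.
Rolling without slipping gives ω = v/R, so the total kinetic energy is ½Mv² + ½Iω² = ½(1+k)Mv² = (7/10)Mv².
The vertical drop is h = L sinθ = 2.77 × sin31.2° = 1.435 m.
Setting Mgh = (7/10)Mv² gives v = √(2gh/(1+k)) = √(2·9.81·1.435/1.4) ≈ 4.48 m/s.

v ≈ 4.48 m/s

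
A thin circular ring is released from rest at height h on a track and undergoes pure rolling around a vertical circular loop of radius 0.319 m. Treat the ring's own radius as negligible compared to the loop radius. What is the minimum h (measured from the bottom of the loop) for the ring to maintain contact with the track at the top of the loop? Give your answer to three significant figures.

Here I = MR², so the shape factor k = I/(MR²) = 1.
At the top of the loop, the minimum-contact condition is Mg = Mv_top²/r, so v_top² = gr.
With ω = v/R, the kinetic energy at speed v is ½(1+k)Mv² = Mv².
Energy conservation from release (height h) to the top (height 2r): Mgh = Mg(2r) + M·gr.
Thus h_min = 2r + (1+k)r/2 = r(2 + 2/2) = 0.319 × 3 ≈ 0.957 m.

h_min ≈ 0.957 m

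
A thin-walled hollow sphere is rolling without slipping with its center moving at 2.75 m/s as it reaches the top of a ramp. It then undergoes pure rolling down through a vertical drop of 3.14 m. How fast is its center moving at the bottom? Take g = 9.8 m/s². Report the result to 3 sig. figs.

v ≈ 6.67 m/s

With I = (2/3)MR², the ratio k = I/(MR²) is 2/3.
Since it rolls without slipping, ω = v/R and KE = ½Mv² + ½Iω² = ½(1+k)Mv² = (5/6)Mv².
Conserving energy between top and bottom: (5/6)Mv² = (5/6)Mv₀² + Mgh, hence v² = v₀² + 2gh/(1+k).
v = √(2.75² + 2×9.8×3.14/1.667) = √44.49 ≈ 6.67 m/s.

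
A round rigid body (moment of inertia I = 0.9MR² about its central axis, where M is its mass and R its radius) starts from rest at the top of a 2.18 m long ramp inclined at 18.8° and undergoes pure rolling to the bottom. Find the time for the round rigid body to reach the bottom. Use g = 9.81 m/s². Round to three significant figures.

Here I = 0.9MR², so the shape factor k = I/(MR²) = 0.9.
Translational: Mg sinθ − f = Ma. Rotational about the CM: fR = Iα = kMRa, so f = kMa.
Hence a = g sinθ/(1+k) = 9.81×sin18.8°/1.9 = 1.664 m/s².
With constant a from rest, t = √(2L/a) = √(2·2.18/1.664) ≈ 1.62 s.

t ≈ 1.62 s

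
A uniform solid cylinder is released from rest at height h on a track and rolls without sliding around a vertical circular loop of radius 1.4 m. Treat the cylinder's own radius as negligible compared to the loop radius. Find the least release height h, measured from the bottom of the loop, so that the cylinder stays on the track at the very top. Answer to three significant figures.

h_min ≈ 3.85 m

The moment of inertia is (1/2)MR², giving k ≡ I/(MR²) = 0.5.
At the top, contact is just lost when gravity alone supplies the centripetal force: Mg = Mv_top²/r, i.e. v_top² = gr.
With ω = v/R, the kinetic energy at speed v is ½(1+k)Mv² = (3/4)Mv².
Energy conservation from release (height h) to the top (height 2r): Mgh = Mg(2r) + (3/4)M·gr.
Thus h_min = 2r + (1+k)r/2 = r(2 + 1.5/2) = 1.4 × 2.75 ≈ 3.85 m.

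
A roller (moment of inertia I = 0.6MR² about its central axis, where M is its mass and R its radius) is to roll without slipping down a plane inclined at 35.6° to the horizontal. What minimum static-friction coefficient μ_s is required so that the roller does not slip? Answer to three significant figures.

The moment of inertia is 0.6MR², giving k ≡ I/(MR²) = 0.6.
Translational: Mg sinθ − f = Ma. Rotational about the CM: fR = Iα = kMRa, so f = kMa.
These give a = g sinθ/(1+k) and the required friction f = kMg sinθ/(1+k).
With N = Mg cosθ, the no-slip condition f ≤ μN gives μ_min = f/N = k tanθ/(1+k).
μ_min = 0.6 × tan35.6° / 1.6 ≈ 0.268.

μ_min ≈ 0.268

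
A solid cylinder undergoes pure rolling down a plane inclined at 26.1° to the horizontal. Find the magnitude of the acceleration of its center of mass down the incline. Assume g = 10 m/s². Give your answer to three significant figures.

For this body I = (1/2)MR², i.e. k = I/(MR²) = 0.5.
Along the incline Mg sinθ − f = Ma, and torque about the center fR = Iα = kMR²(a/R) gives f = kMa.
Eliminating f: Mg sinθ = (1+k)Ma, so a = g sinθ/(1+k) = 10 × sin26.1° / 1.5 ≈ 2.93 m/s².

a ≈ 2.93 m/s²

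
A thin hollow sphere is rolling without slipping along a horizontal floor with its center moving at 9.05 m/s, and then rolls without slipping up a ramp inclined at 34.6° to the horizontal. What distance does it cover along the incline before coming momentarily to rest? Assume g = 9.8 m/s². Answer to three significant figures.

d ≈ 12.3 m

For this body I = (2/3)MR², i.e. k = I/(MR²) = 2/3.
Since it rolls without slipping, ω = v/R and KE = ½Mv² + ½Iω² = ½(1+k)Mv² = (5/6)Mv².
Setting this equal to Mgh gives the vertical rise h = (1+k)v₀²/(2g) = 1.667×9.05²/(2×9.8) = 6.964 m.
Along the incline, d = h/sinθ = 6.964/sin34.6° ≈ 12.3 m.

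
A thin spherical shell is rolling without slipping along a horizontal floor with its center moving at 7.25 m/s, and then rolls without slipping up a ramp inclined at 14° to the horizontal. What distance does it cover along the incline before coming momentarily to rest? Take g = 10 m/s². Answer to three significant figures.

Here I = (2/3)MR², so the shape factor k = I/(MR²) = 2/3.
Rolling without slipping gives ω = v/R, so the total kinetic energy is ½Mv² + ½Iω² = ½(1+k)Mv² = (5/6)Mv².
Setting this equal to Mgh gives the vertical rise h = (1+k)v₀²/(2g) = 1.667×7.25²/(2×10) = 4.38 m.
Along the incline, d = h/sinθ = 4.38/sin14° ≈ 18.1 m.

d ≈ 18.1 m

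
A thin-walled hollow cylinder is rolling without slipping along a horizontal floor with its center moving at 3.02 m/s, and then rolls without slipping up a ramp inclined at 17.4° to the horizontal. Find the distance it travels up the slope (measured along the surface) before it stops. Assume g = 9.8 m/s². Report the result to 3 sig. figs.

d ≈ 3.11 m

For this body I = MR², i.e. k = I/(MR²) = 1.
Since it rolls without slipping, ω = v/R and KE = ½Mv² + ½Iω² = ½(1+k)Mv² = Mv².
Setting this equal to Mgh gives the vertical rise h = (1+k)v₀²/(2g) = 2×3.02²/(2×9.8) = 0.9307 m.
Along the incline, d = h/sinθ = 0.9307/sin17.4° ≈ 3.11 m.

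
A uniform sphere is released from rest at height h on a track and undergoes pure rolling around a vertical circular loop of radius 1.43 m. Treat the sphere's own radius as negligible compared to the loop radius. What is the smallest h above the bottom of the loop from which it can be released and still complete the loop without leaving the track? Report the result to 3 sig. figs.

h_min ≈ 3.86 m

Here I = (2/5)MR², so the shape factor k = I/(MR²) = 0.4.
At the top of the loop, the minimum-contact condition is Mg = Mv_top²/r, so v_top² = gr.
With ω = v/R, the kinetic energy at speed v is ½(1+k)Mv² = (7/10)Mv².
Energy conservation from release (height h) to the top (height 2r): Mgh = Mg(2r) + (7/10)M·gr.
Thus h_min = 2r + (1+k)r/2 = r(2 + 1.4/2) = 1.43 × 2.7 ≈ 3.86 m.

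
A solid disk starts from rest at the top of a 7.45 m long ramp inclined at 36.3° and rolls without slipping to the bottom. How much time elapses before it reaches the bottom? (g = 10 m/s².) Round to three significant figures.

t ≈ 1.94 s

With I = (1/2)MR², the ratio k = I/(MR²) is 0.5.
Newton's second law down the slope: Mg sinθ − f = Ma. The torque equation fR = Iα (with α = a/R) gives f = kMa.
Hence a = g sinθ/(1+k) = 10×sin36.3°/1.5 = 3.947 m/s².
With constant a from rest, t = √(2L/a) = √(2·7.45/3.947) ≈ 1.94 s.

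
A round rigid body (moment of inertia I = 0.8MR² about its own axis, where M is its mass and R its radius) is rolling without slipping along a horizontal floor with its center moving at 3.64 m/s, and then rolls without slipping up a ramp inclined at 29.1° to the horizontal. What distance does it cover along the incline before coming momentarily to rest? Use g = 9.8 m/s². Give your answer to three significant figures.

Here I = 0.8MR², so the shape factor k = I/(MR²) = 0.8.
Pure rolling means v = ωR; then KE = ½Mv² + ½I(v/R)² = ½(1+k)Mv² = (9/10)Mv².
Setting this equal to Mgh gives the vertical rise h = (1+k)v₀²/(2g) = 1.8×3.64²/(2×9.8) = 1.217 m.
Along the incline, d = h/sinθ = 1.217/sin29.1° ≈ 2.50 m.

d ≈ 2.50 m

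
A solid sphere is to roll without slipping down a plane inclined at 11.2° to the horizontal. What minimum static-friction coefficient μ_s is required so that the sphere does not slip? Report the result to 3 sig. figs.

μ_min ≈ 0.0566

Here I = (2/5)MR², so the shape factor k = I/(MR²) = 0.4.
Newton's second law down the slope: Mg sinθ − f = Ma. The torque equation fR = Iα (with α = a/R) gives f = kMa.
These give a = g sinθ/(1+k) and the required friction f = kMg sinθ/(1+k).
With N = Mg cosθ, the no-slip condition f ≤ μN gives μ_min = f/N = k tanθ/(1+k).
μ_min = 0.4 × tan11.2° / 1.4 ≈ 0.0566.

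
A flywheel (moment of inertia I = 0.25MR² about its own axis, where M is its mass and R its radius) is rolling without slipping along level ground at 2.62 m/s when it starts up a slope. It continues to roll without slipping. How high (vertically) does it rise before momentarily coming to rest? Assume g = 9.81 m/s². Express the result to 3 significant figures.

Here I = 0.25MR², so the shape factor k = I/(MR²) = 0.25.
Since it rolls without slipping, ω = v/R and KE = ½Mv² + ½Iω² = ½(1+k)Mv² = (5/8)Mv².
All of this converts to potential energy at the highest point: (5/8)Mv₀² = Mgh.
Thus h = (1+k)v₀²/(2g) = 1.25 × 2.62² / (2 × 9.81) ≈ 0.437 m.

h ≈ 0.437 m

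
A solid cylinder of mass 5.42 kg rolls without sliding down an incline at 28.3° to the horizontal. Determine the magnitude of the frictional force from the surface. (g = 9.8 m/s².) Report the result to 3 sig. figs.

Here I = (1/2)MR², so the shape factor k = I/(MR²) = 0.5.
Along the incline Mg sinθ − f = Ma, and torque about the center fR = Iα = kMR²(a/R) gives f = kMa.
Combining, a = g sinθ/(1+k) and f = kMa = kMg sinθ/(1+k).
f = 0.5 × 5.42 × 9.8 × sin28.3° / 1.5 ≈ 8.39 N.

f ≈ 8.39 N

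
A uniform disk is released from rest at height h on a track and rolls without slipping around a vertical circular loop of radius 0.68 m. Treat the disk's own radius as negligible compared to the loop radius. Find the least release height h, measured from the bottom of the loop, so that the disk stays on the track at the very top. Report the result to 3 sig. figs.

h_min ≈ 1.87 m

The moment of inertia is (1/2)MR², giving k ≡ I/(MR²) = 0.5.
At the top, contact is just lost when gravity alone supplies the centripetal force: Mg = Mv_top²/r, i.e. v_top² = gr.
With ω = v/R, the kinetic energy at speed v is ½(1+k)Mv² = (3/4)Mv².
Energy conservation from release (height h) to the top (height 2r): Mgh = Mg(2r) + (3/4)M·gr.
Thus h_min = 2r + (1+k)r/2 = r(2 + 1.5/2) = 0.68 × 2.75 ≈ 1.87 m.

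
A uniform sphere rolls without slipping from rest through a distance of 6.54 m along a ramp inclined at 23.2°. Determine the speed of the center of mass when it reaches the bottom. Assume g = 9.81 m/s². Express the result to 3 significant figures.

v ≈ 6.01 m/s

For this body I = (2/5)MR², i.e. k = I/(MR²) = 0.4.
Since it rolls without slipping, ω = v/R and KE = ½Mv² + ½Iω² = ½(1+k)Mv² = (7/10)Mv².
The vertical drop is h = L sinθ = 6.54 × sin23.2° = 2.576 m.
Energy conservation: Mgh = (7/10)Mv², so v = √(2gh/(1+k)) = √(2 × 9.81 × 2.576 / 1.4) ≈ 6.01 m/s.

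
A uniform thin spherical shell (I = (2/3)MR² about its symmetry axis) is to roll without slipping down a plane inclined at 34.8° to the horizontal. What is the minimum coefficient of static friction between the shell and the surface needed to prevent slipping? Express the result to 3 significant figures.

The moment of inertia is (2/3)MR², giving k ≡ I/(MR²) = 2/3.
Translational: Mg sinθ − f = Ma. Rotational about the CM: fR = Iα = kMRa, so f = kMa.
These give a = g sinθ/(1+k) and the required friction f = kMg sinθ/(1+k).
With N = Mg cosθ, the no-slip condition f ≤ μN gives μ_min = f/N = k tanθ/(1+k).
μ_min = (2/3) × tan34.8° / 1.667 ≈ 0.278.

μ_min ≈ 0.278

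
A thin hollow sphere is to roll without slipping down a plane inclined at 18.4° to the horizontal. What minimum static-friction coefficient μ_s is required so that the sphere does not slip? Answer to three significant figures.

μ_min ≈ 0.133

Here I = (2/3)MR², so the shape factor k = I/(MR²) = 2/3.
Translational: Mg sinθ − f = Ma. Rotational about the CM: fR = Iα = kMRa, so f = kMa.
These give a = g sinθ/(1+k) and the required friction f = kMg sinθ/(1+k).
With N = Mg cosθ, the no-slip condition f ≤ μN gives μ_min = f/N = k tanθ/(1+k).
μ_min = (2/3) × tan18.4° / 1.667 ≈ 0.133.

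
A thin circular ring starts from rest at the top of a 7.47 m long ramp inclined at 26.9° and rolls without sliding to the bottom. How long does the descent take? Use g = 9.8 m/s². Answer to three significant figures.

For this body I = MR², i.e. k = I/(MR²) = 1.
Translational: Mg sinθ − f = Ma. Rotational about the CM: fR = Iα = kMRa, so f = kMa.
Hence a = g sinθ/(1+k) = 9.8×sin26.9°/2 = 2.217 m/s².
With constant a from rest, t = √(2L/a) = √(2·7.47/2.217) ≈ 2.60 s.

t ≈ 2.60 s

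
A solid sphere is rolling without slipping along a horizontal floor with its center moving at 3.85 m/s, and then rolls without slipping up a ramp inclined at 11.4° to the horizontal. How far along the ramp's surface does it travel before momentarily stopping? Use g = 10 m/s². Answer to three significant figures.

d ≈ 5.25 m

For this body I = (2/5)MR², i.e. k = I/(MR²) = 0.4.
Pure rolling means v = ωR; then KE = ½Mv² + ½I(v/R)² = ½(1+k)Mv² = (7/10)Mv².
Setting this equal to Mgh gives the vertical rise h = (1+k)v₀²/(2g) = 1.4×3.85²/(2×10) = 1.038 m.
The distance along the slope is d = h/sinθ = 1.038/sin11.4° ≈ 5.25 m.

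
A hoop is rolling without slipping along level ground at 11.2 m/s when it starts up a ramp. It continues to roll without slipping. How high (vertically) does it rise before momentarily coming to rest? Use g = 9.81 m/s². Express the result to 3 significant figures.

h ≈ 12.8 m

The moment of inertia is MR², giving k ≡ I/(MR²) = 1.
Since it rolls without slipping, ω = v/R and KE = ½Mv² + ½Iω² = ½(1+k)Mv² = Mv².
All of this converts to potential energy at the highest point: Mv₀² = Mgh.
Thus h = (1+k)v₀²/(2g) = 2 × 11.2² / (2 × 9.81) ≈ 12.8 m.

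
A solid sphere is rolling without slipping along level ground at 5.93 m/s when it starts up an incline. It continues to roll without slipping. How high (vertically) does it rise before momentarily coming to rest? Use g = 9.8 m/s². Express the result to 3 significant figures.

h ≈ 2.51 m

The moment of inertia is (2/5)MR², giving k ≡ I/(MR²) = 0.4.
Pure rolling means v = ωR; then KE = ½Mv² + ½I(v/R)² = ½(1+k)Mv² = (7/10)Mv².
All of this converts to potential energy at the highest point: (7/10)Mv₀² = Mgh.
Thus h = (1+k)v₀²/(2g) = 1.4 × 5.93² / (2 × 9.8) ≈ 2.51 m.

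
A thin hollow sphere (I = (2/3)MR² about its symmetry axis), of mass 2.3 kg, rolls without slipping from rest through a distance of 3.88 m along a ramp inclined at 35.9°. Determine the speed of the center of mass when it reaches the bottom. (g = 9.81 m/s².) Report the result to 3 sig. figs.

v ≈ 5.18 m/s

The moment of inertia is (2/3)MR², giving k ≡ I/(MR²) = 2/3.
The rolling condition ω = v/R makes the rotational term ½I(v/R)² = ½kMv², so KE_total = ½(1+k)Mv² = (5/6)Mv².
The vertical drop is h = L sinθ = 3.88 × sin35.9° = 2.275 m.
Setting Mgh = (5/6)Mv² gives v = √(2gh/(1+k)) = √(2·9.81·2.275/1.667) ≈ 5.18 m/s.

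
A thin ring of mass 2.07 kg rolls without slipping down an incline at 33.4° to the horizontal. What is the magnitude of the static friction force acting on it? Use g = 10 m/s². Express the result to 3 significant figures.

With I = MR², the ratio k = I/(MR²) is 1.
Newton's second law down the slope: Mg sinθ − f = Ma. The torque equation fR = Iα (with α = a/R) gives f = kMa.
Combining, a = g sinθ/(1+k) and f = kMa = kMg sinθ/(1+k).
f = 1 × 2.07 × 10 × sin33.4° / 2 ≈ 5.70 N.

f ≈ 5.70 N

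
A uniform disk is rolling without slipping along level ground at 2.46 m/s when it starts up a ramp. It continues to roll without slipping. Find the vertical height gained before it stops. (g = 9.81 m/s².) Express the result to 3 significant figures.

The moment of inertia is (1/2)MR², giving k ≡ I/(MR²) = 0.5.
Rolling without slipping gives ω = v/R, so the total kinetic energy is ½Mv² + ½Iω² = ½(1+k)Mv² = (3/4)Mv².
At the top the kinetic energy is zero, so (3/4)Mv₀² = Mgh.
Thus h = (1+k)v₀²/(2g) = 1.5 × 2.46² / (2 × 9.81) ≈ 0.463 m.

h ≈ 0.463 m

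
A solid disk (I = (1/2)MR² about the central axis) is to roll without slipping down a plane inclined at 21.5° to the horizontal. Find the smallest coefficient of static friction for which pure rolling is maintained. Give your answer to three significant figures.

The moment of inertia is (1/2)MR², giving k ≡ I/(MR²) = 0.5.
Translational: Mg sinθ − f = Ma. Rotational about the CM: fR = Iα = kMRa, so f = kMa.
These give a = g sinθ/(1+k) and the required friction f = kMg sinθ/(1+k).
With N = Mg cosθ, the no-slip condition f ≤ μN gives μ_min = f/N = k tanθ/(1+k).
μ_min = 0.5 × tan21.5° / 1.5 ≈ 0.131.

μ_min ≈ 0.131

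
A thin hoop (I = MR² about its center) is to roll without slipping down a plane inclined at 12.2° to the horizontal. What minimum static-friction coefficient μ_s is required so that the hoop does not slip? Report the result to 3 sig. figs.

μ_min ≈ 0.108

Here I = MR², so the shape factor k = I/(MR²) = 1.
Along the incline Mg sinθ − f = Ma, and torque about the center fR = Iα = kMR²(a/R) gives f = kMa.
These give a = g sinθ/(1+k) and the required friction f = kMg sinθ/(1+k).
The normal force is N = Mg cosθ, so μ_min = f/N = k tanθ/(1+k).
μ_min = 1 × tan12.2° / 2 ≈ 0.108.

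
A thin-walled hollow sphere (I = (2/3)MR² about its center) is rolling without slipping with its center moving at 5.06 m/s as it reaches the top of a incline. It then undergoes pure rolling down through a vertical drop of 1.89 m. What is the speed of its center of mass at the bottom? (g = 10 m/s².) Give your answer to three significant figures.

Here I = (2/3)MR², so the shape factor k = I/(MR²) = 2/3.
Pure rolling means v = ωR; then KE = ½Mv² + ½I(v/R)² = ½(1+k)Mv² = (5/6)Mv².
Conserving energy between top and bottom: (5/6)Mv² = (5/6)Mv₀² + Mgh, hence v² = v₀² + 2gh/(1+k).
v = √(5.06² + 2×10×1.89/1.667) = √48.28 ≈ 6.95 m/s.

v ≈ 6.95 m/s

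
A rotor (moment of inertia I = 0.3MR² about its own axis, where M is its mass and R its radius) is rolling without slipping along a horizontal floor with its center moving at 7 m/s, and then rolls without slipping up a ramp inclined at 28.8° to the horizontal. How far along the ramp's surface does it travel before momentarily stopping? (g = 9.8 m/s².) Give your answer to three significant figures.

The moment of inertia is 0.3MR², giving k ≡ I/(MR²) = 0.3.
The rolling condition ω = v/R makes the rotational term ½I(v/R)² = ½kMv², so KE_total = ½(1+k)Mv² = (13/20)Mv².
Setting this equal to Mgh gives the vertical rise h = (1+k)v₀²/(2g) = 1.3×7²/(2×9.8) = 3.25 m.
Along the incline, d = h/sinθ = 3.25/sin28.8° ≈ 6.75 m.

d ≈ 6.75 m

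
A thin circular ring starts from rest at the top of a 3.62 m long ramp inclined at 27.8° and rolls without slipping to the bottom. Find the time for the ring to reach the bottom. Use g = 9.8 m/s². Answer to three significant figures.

For this body I = MR², i.e. k = I/(MR²) = 1.
Translational: Mg sinθ − f = Ma. Rotational about the CM: fR = Iα = kMRa, so f = kMa.
Hence a = g sinθ/(1+k) = 9.8×sin27.8°/2 = 2.285 m/s².
Starting from rest, L = ½at², so t = √(2L/a) = √(2×3.62/2.285) ≈ 1.78 s.

t ≈ 1.78 s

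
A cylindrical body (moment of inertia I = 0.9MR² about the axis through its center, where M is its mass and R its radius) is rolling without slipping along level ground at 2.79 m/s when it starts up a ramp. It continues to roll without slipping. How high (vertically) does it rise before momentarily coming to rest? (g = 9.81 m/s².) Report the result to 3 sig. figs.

h ≈ 0.754 m

For this body I = 0.9MR², i.e. k = I/(MR²) = 0.9.
Rolling without slipping gives ω = v/R, so the total kinetic energy is ½Mv² + ½Iω² = ½(1+k)Mv² = (19/20)Mv².
At the top the kinetic energy is zero, so (19/20)Mv₀² = Mgh.
Thus h = (1+k)v₀²/(2g) = 1.9 × 2.79² / (2 × 9.81) ≈ 0.754 m.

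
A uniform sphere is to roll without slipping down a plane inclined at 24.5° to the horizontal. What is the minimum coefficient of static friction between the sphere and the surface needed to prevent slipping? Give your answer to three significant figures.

The moment of inertia is (2/5)MR², giving k ≡ I/(MR²) = 0.4.
Newton's second law down the slope: Mg sinθ − f = Ma. The torque equation fR = Iα (with α = a/R) gives f = kMa.
These give a = g sinθ/(1+k) and the required friction f = kMg sinθ/(1+k).
With N = Mg cosθ, the no-slip condition f ≤ μN gives μ_min = f/N = k tanθ/(1+k).
μ_min = 0.4 × tan24.5° / 1.4 ≈ 0.130.

μ_min ≈ 0.130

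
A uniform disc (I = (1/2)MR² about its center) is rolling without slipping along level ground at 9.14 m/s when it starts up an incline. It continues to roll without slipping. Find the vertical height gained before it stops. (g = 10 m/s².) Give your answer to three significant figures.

With I = (1/2)MR², the ratio k = I/(MR²) is 0.5.
The rolling condition ω = v/R makes the rotational term ½I(v/R)² = ½kMv², so KE_total = ½(1+k)Mv² = (3/4)Mv².
At the top the kinetic energy is zero, so (3/4)Mv₀² = Mgh.
Thus h = (1+k)v₀²/(2g) = 1.5 × 9.14² / (2 × 10) ≈ 6.27 m.

h ≈ 6.27 m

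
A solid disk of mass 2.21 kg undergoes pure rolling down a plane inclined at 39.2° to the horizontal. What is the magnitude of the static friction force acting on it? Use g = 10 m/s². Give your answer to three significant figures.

f ≈ 4.66 N

For this body I = (1/2)MR², i.e. k = I/(MR²) = 0.5.
Translational: Mg sinθ − f = Ma. Rotational about the CM: fR = Iα = kMRa, so f = kMa.
Combining, a = g sinθ/(1+k) and f = kMa = kMg sinθ/(1+k).
f = 0.5 × 2.21 × 10 × sin39.2° / 1.5 ≈ 4.66 N.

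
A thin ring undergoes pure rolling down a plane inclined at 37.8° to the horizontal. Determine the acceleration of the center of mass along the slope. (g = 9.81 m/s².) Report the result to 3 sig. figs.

With I = MR², the ratio k = I/(MR²) is 1.
Along the incline Mg sinθ − f = Ma, and torque about the center fR = Iα = kMR²(a/R) gives f = kMa.
Eliminating f: Mg sinθ = (1+k)Ma, so a = g sinθ/(1+k) = 9.81 × sin37.8° / 2 ≈ 3.01 m/s².

a ≈ 3.01 m/s²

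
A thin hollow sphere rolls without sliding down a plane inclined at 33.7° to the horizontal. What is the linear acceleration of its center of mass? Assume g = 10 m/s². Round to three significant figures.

The moment of inertia is (2/3)MR², giving k ≡ I/(MR²) = 2/3.
Along the incline Mg sinθ − f = Ma, and torque about the center fR = Iα = kMR²(a/R) gives f = kMa.
Eliminating f: Mg sinθ = (1+k)Ma, so a = g sinθ/(1+k) = 10 × sin33.7° / 1.667 ≈ 3.33 m/s².

a ≈ 3.33 m/s²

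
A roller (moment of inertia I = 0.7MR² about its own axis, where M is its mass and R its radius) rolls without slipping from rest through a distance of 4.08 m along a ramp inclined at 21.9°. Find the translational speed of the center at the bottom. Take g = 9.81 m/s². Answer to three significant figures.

v ≈ 4.19 m/s

The moment of inertia is 0.7MR², giving k ≡ I/(MR²) = 0.7.
Pure rolling means v = ωR; then KE = ½Mv² + ½I(v/R)² = ½(1+k)Mv² = (17/20)Mv².
The vertical drop is h = L sinθ = 4.08 × sin21.9° = 1.522 m.
Setting Mgh = (17/20)Mv² gives v = √(2gh/(1+k)) = √(2·9.81·1.522/1.7) ≈ 4.19 m/s.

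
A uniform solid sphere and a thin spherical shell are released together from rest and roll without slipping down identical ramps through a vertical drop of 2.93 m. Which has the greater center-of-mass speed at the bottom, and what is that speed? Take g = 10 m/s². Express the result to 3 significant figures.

For rolling without slipping, Mgh = ½(1+k)Mv² where k = I/(MR²), so v = √(2gh/(1+k)).
Uniform solid sphere: k = 0.4, giving v = √(2×10×2.93/1.4) = 6.47 m/s.
Thin spherical shell: k = 2/3, giving v = √(2×10×2.93/1.667) = 5.93 m/s.
The smaller k wins: the uniform solid sphere, at ≈ 6.47 m/s.

the uniform solid sphere, at v ≈ 6.47 m/s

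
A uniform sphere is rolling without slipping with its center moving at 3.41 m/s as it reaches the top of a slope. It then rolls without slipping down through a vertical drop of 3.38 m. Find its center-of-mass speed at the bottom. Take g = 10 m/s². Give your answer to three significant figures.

v ≈ 7.74 m/s

For this body I = (2/5)MR², i.e. k = I/(MR²) = 0.4.
Pure rolling means v = ωR; then KE = ½Mv² + ½I(v/R)² = ½(1+k)Mv² = (7/10)Mv².
Energy conservation: (7/10)Mv₀² + Mgh = (7/10)Mv², so v² = v₀² + 2gh/(1+k).
v = √(3.41² + 2×10×3.38/1.4) = √59.91 ≈ 7.74 m/s.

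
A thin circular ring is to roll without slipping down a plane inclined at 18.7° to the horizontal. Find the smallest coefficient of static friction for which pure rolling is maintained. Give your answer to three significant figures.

Here I = MR², so the shape factor k = I/(MR²) = 1.
Newton's second law down the slope: Mg sinθ − f = Ma. The torque equation fR = Iα (with α = a/R) gives f = kMa.
These give a = g sinθ/(1+k) and the required friction f = kMg sinθ/(1+k).
The normal force is N = Mg cosθ, so μ_min = f/N = k tanθ/(1+k).
μ_min = 1 × tan18.7° / 2 ≈ 0.169.

μ_min ≈ 0.169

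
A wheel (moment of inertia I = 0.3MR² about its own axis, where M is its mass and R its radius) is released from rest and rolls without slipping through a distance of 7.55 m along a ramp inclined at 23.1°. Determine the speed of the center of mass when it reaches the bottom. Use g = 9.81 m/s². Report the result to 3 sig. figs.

With I = 0.3MR², the ratio k = I/(MR²) is 0.3.
Since it rolls without slipping, ω = v/R and KE = ½Mv² + ½Iω² = ½(1+k)Mv² = (13/20)Mv².
The vertical drop is h = L sinθ = 7.55 × sin23.1° = 2.962 m.
Energy conservation: Mgh = (13/20)Mv², so v = √(2gh/(1+k)) = √(2 × 9.81 × 2.962 / 1.3) ≈ 6.69 m/s.

v ≈ 6.69 m/s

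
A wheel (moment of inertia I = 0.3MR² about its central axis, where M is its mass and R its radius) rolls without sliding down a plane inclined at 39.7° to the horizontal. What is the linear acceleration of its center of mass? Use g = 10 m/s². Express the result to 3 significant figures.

a ≈ 4.91 m/s²

The moment of inertia is 0.3MR², giving k ≡ I/(MR²) = 0.3.
Along the incline Mg sinθ − f = Ma, and torque about the center fR = Iα = kMR²(a/R) gives f = kMa.
Eliminating f: Mg sinθ = (1+k)Ma, so a = g sinθ/(1+k) = 10 × sin39.7° / 1.3 ≈ 4.91 m/s².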